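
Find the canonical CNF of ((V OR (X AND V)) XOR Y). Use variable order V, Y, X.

(V OR Y OR X) AND (V OR Y OR NOT X) AND (NOT V OR NOT Y OR X) AND (NOT V OR NOT Y OR NOT X)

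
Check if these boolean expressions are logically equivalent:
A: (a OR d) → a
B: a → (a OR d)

No, Converse is not equivalent to original (counterexample: a=0, d=1)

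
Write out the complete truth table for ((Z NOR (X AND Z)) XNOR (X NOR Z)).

X | Z | Output
--------------
0 | 0 | 1
0 | 1 | 1
1 | 0 | 0
1 | 1 | 1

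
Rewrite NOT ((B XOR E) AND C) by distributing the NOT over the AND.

NOT (B XOR E) OR NOT C
De Morgan's: NOT(AND of terms) = OR of negations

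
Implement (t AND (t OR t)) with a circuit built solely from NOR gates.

((t NOR t) NOR (((t NOR t) NOR (t NOR t)) NOR ((t NOR t) NOR (t NOR t))))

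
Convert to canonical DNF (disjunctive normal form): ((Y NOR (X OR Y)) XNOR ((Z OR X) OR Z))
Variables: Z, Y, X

(NOT Z AND Y AND NOT X) OR (Z AND NOT Y AND NOT X)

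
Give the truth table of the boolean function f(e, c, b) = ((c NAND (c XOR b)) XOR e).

e | c | b | Output
------------------
0 | 0 | 0 | 1
0 | 0 | 1 | 1
0 | 1 | 0 | 0
0 | 1 | 1 | 1
1 | 0 | 0 | 0
1 | 0 | 1 | 0
1 | 1 | 0 | 1
1 | 1 | 1 | 0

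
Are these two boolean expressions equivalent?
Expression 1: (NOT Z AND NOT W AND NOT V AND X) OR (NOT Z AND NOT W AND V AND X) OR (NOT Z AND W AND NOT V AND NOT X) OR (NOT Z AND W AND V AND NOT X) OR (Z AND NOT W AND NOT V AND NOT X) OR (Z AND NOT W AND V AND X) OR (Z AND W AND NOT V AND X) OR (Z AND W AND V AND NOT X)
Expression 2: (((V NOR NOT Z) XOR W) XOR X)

Yes, they are equivalent — the two output columns agree on all 16 assignments:
Z | W | V | X | Expression 1 | Expression 2
-------------------------------------------
0 | 0 | 0 | 0 | 0 | 0
0 | 0 | 0 | 1 | 1 | 1
0 | 0 | 1 | 0 | 0 | 0
0 | 0 | 1 | 1 | 1 | 1
0 | 1 | 0 | 0 | 1 | 1
0 | 1 | 0 | 1 | 0 | 0
0 | 1 | 1 | 0 | 1 | 1
0 | 1 | 1 | 1 | 0 | 0
1 | 0 | 0 | 0 | 1 | 1
1 | 0 | 0 | 1 | 0 | 0
1 | 0 | 1 | 0 | 0 | 0
1 | 0 | 1 | 1 | 1 | 1
1 | 1 | 0 | 0 | 0 | 0
1 | 1 | 0 | 1 | 1 | 1
1 | 1 | 1 | 0 | 1 | 1
1 | 1 | 1 | 1 | 0 | 0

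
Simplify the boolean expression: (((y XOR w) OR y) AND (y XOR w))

By absorption (E AND (E OR v) = E):
= (y XOR w)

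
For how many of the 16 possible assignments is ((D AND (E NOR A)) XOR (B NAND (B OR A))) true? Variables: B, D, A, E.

Satisfying assignments: (0,0,0,0), (0,0,0,1), (0,0,1,0), (0,0,1,1), (0,1,0,1), (0,1,1,0), (0,1,1,1), (1,1,0,0)
Count: 8 out of 16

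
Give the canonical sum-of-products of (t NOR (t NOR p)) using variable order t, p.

Σm(1) = (NOT t AND p)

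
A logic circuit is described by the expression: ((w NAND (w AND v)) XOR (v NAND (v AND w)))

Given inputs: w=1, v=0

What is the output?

Substituting: ((1 NAND (1 AND 0)) XOR (0 NAND (0 AND 1)))
= 0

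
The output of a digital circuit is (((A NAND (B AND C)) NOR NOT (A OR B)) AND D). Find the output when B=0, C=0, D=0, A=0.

Substituting: (((0 NAND (0 AND 0)) NOR NOT (0 OR 0)) AND 0)
= 0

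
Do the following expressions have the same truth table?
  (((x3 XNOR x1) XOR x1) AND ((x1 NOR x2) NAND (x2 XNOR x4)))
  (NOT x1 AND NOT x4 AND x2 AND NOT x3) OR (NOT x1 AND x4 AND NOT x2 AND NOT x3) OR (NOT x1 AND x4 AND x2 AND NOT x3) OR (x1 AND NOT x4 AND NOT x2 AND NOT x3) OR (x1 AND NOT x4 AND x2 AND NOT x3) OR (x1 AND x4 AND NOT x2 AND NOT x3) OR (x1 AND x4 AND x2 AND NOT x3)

Yes, they are equivalent — the two output columns agree on all 16 assignments:
x1 | x4 | x2 | x3 | Expression 1 | Expression 2
-----------------------------------------------
0 | 0 | 0 | 0 | 0 | 0
0 | 0 | 0 | 1 | 0 | 0
0 | 0 | 1 | 0 | 1 | 1
0 | 0 | 1 | 1 | 0 | 0
0 | 1 | 0 | 0 | 1 | 1
0 | 1 | 0 | 1 | 0 | 0
0 | 1 | 1 | 0 | 1 | 1
0 | 1 | 1 | 1 | 0 | 0
1 | 0 | 0 | 0 | 1 | 1
1 | 0 | 0 | 1 | 0 | 0
1 | 0 | 1 | 0 | 1 | 1
1 | 0 | 1 | 1 | 0 | 0
1 | 1 | 0 | 0 | 1 | 1
1 | 1 | 0 | 1 | 0 | 0
1 | 1 | 1 | 0 | 1 | 1
1 | 1 | 1 | 1 | 0 | 0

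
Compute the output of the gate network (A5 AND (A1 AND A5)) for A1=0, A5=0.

Substituting: (0 AND (0 AND 0))
= 0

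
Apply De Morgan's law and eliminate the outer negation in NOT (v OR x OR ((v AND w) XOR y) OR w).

NOT v AND NOT x AND NOT ((v AND w) XOR y) AND NOT w
De Morgan's: NOT(OR of terms) = AND of negations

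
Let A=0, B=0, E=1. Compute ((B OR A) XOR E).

Substituting: ((0 OR 0) XOR 1)
= 1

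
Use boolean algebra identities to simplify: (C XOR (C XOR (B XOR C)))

By XOR self-cancellation ((E XOR v) XOR v = E):
= (B XOR C)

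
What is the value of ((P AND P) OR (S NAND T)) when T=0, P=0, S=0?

Substituting: ((0 AND 0) OR (0 NAND 0))
= 1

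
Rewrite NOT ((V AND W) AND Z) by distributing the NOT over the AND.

NOT (V AND W) OR NOT Z
De Morgan's: NOT(AND of terms) = OR of negations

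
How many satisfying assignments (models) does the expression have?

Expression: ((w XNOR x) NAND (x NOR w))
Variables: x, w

Satisfying assignments: (0,1), (1,0), (1,1)
Count: 3 out of 4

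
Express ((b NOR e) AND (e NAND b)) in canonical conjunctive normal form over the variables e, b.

(e OR NOT b) AND (NOT e OR b) AND (NOT e OR NOT b)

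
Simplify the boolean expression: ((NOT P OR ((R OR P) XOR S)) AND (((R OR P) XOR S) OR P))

By distribution ((E OR v) AND (E OR NOT v) = E):
= ((R OR P) XOR S)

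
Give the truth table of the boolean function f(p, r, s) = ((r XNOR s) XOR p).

p | r | s | Output
------------------
0 | 0 | 0 | 1
0 | 0 | 1 | 0
0 | 1 | 0 | 0
0 | 1 | 1 | 1
1 | 0 | 0 | 0
1 | 0 | 1 | 1
1 | 1 | 0 | 1
1 | 1 | 1 | 0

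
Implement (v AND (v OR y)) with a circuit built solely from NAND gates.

((v NAND ((v NAND v) NAND (y NAND y))) NAND (v NAND ((v NAND v) NAND (y NAND y))))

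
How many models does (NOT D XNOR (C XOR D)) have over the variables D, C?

Satisfying assignments: (0,1), (1,1)
Count: 2 out of 4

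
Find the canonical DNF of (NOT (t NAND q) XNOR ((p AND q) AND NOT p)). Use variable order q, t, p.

(NOT q AND NOT t AND NOT p) OR (NOT q AND NOT t AND p) OR (NOT q AND t AND NOT p) OR (NOT q AND t AND p) OR (q AND NOT t AND NOT p) OR (q AND NOT t AND p)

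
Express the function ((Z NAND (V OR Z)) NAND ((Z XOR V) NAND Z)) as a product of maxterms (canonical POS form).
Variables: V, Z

ΠM(0, 2) = (V OR Z) AND (NOT V OR Z)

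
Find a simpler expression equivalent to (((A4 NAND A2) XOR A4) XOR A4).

By XOR self-cancellation ((E XOR v) XOR v = E):
= (A4 NAND A2)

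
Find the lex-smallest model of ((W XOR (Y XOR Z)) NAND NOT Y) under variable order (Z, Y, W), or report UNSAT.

Z=0, Y=0, W=0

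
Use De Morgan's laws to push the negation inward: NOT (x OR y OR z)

NOT x AND NOT y AND NOT z
De Morgan's: NOT(OR of terms) = AND of negations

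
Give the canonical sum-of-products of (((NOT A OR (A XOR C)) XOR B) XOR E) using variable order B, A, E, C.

Σm(0, 1, 4, 7, 10, 11, 13, 14) = (NOT B AND NOT A AND NOT E AND NOT C) OR (NOT B AND NOT A AND NOT E AND C) OR (NOT B AND A AND NOT E AND NOT C) OR (NOT B AND A AND E AND C) OR (B AND NOT A AND E AND NOT C) OR (B AND NOT A AND E AND C) OR (B AND A AND NOT E AND C) OR (B AND A AND E AND NOT C)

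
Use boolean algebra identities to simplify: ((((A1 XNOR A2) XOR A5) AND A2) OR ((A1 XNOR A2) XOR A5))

By absorption (E OR (E AND v) = E):
= ((A1 XNOR A2) XOR A5)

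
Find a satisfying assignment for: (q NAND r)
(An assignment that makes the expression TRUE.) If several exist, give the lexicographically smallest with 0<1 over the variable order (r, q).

r=0, q=0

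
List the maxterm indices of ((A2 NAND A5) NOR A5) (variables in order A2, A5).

ΠM(0, 1, 2, 3) = (A2 OR A5) AND (A2 OR NOT A5) AND (NOT A2 OR A5) AND (NOT A2 OR NOT A5)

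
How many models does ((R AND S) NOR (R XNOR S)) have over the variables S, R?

Satisfying assignments: (0,1), (1,0)
Count: 2 out of 4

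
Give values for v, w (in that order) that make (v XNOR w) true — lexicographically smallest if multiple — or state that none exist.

v=0, w=0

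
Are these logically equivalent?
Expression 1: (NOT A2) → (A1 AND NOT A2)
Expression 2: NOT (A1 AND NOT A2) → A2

Yes, Contrapositive is always equivalent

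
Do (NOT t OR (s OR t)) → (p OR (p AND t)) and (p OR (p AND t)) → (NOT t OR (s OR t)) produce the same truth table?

No, Converse is not equivalent to original (counterexample: s=0, p=0, t=0)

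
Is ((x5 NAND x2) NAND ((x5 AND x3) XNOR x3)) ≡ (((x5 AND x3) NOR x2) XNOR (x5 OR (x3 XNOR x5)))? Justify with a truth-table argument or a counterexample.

No. Counterexample: with x3=0, x2=0, x5=0, Expression 1 = 0 but Expression 2 = 1.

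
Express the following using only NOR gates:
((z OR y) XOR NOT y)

((((((z NOR y) NOR (z NOR y)) NOR (y NOR y)) NOR (((z NOR y) NOR (z NOR y)) NOR (y NOR y))) NOR ((((z NOR y) NOR (z NOR y)) NOR (y NOR y)) NOR (((z NOR y) NOR (z NOR y)) NOR (y NOR y)))) NOR ((((((z NOR y) NOR (z NOR y)) NOR ((z NOR y) NOR (z NOR y))) NOR ((y NOR y) NOR (y NOR y))) NOR ((((z NOR y) NOR (z NOR y)) NOR ((z NOR y) NOR (z NOR y))) NOR ((y NOR y) NOR (y NOR y)))) NOR (((((z NOR y) NOR (z NOR y)) NOR ((z NOR y) NOR (z NOR y))) NOR ((y NOR y) NOR (y NOR y))) NOR ((((z NOR y) NOR (z NOR y)) NOR ((z NOR y) NOR (z NOR y))) NOR ((y NOR y) NOR (y NOR y))))))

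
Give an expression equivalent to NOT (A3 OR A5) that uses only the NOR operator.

(((A3 NOR A5) NOR (A3 NOR A5)) NOR ((A3 NOR A5) NOR (A3 NOR A5)))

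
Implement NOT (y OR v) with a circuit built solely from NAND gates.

(((y NAND y) NAND (v NAND v)) NAND ((y NAND y) NAND (v NAND v)))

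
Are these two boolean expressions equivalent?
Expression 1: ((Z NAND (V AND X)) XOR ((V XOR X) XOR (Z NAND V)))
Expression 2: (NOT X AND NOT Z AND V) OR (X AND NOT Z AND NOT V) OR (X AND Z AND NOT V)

Yes, they are equivalent — the two output columns agree on all 8 assignments:
X | Z | V | Expression 1 | Expression 2
---------------------------------------
0 | 0 | 0 | 0 | 0
0 | 0 | 1 | 1 | 1
0 | 1 | 0 | 0 | 0
0 | 1 | 1 | 0 | 0
1 | 0 | 0 | 1 | 1
1 | 0 | 1 | 0 | 0
1 | 1 | 0 | 1 | 1
1 | 1 | 1 | 0 | 0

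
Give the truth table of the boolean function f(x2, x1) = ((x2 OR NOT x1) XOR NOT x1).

x2 | x1 | Output
----------------
0 | 0 | 0
0 | 1 | 0
1 | 0 | 0
1 | 1 | 1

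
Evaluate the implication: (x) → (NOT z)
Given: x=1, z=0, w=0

Antecedent (x) = 1; consequent (NOT z) = 1.
1 → 1 = 1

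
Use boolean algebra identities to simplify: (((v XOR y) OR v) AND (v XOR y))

By absorption (E AND (E OR v) = E):
= (v XOR y)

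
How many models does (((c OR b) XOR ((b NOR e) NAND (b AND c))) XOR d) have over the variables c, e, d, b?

Satisfying assignments: (0,0,0,0), (0,0,1,1), (0,1,0,0), (0,1,1,1), (1,0,1,0), (1,0,1,1), (1,1,1,0), (1,1,1,1)
Count: 8 out of 16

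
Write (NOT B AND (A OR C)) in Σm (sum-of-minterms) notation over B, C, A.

Σm(1, 2, 3) = (NOT B AND NOT C AND A) OR (NOT B AND C AND NOT A) OR (NOT B AND C AND A)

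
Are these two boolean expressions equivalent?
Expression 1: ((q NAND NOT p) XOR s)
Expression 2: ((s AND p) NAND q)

No. Counterexample: with p=0, q=0, s=1, Expression 1 = 0 but Expression 2 = 1.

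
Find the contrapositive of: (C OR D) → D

Contrapositive: NOT D → NOT (C OR D)
Note: A statement and its contrapositive are logically equivalent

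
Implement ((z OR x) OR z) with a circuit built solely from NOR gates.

((((z NOR x) NOR (z NOR x)) NOR z) NOR (((z NOR x) NOR (z NOR x)) NOR z))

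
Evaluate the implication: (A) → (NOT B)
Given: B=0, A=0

Antecedent (A) = 0; consequent (NOT B) = 1.
0 → 1 = 1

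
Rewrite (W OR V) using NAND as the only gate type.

((W NAND W) NAND (V NAND V))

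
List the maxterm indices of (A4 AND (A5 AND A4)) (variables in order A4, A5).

ΠM(0, 1, 2) = (A4 OR A5) AND (A4 OR NOT A5) AND (NOT A4 OR A5)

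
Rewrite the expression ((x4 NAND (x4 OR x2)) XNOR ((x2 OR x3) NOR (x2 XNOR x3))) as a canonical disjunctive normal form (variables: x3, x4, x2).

(NOT x3 AND x4 AND NOT x2) OR (NOT x3 AND x4 AND x2) OR (x3 AND x4 AND NOT x2) OR (x3 AND x4 AND x2)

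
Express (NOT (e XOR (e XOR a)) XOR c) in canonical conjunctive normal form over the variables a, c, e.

(a OR NOT c OR e) AND (a OR NOT c OR NOT e) AND (NOT a OR c OR e) AND (NOT a OR c OR NOT e)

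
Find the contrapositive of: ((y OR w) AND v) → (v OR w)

Contrapositive: NOT (v OR w) → NOT ((y OR w) AND v)
Note: A statement and its contrapositive are logically equivalent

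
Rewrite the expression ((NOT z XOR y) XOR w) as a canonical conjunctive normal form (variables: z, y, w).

(z OR y OR NOT w) AND (z OR NOT y OR w) AND (NOT z OR y OR w) AND (NOT z OR NOT y OR NOT w)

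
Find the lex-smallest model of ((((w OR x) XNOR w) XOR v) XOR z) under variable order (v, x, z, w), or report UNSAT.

v=0, x=0, z=0, w=0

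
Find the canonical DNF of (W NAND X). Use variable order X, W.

(NOT X AND NOT W) OR (NOT X AND W) OR (X AND NOT W)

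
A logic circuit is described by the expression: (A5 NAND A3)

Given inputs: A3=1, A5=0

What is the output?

Substituting: (0 NAND 1)
= 1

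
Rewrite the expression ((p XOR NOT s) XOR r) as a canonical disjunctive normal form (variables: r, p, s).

(NOT r AND NOT p AND NOT s) OR (NOT r AND p AND s) OR (r AND NOT p AND s) OR (r AND p AND NOT s)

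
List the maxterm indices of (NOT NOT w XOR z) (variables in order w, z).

ΠM(0, 3) = (w OR z) AND (NOT w OR NOT z)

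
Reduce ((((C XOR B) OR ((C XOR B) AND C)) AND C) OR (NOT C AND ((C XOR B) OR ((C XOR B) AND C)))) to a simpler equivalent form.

By distribution ((E AND v) OR (E AND NOT v) = E) then absorption (E OR (E AND v) = E):
= (C XOR B)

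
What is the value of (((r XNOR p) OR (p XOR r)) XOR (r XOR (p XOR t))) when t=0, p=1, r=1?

Substituting: (((1 XNOR 1) OR (1 XOR 1)) XOR (1 XOR (1 XOR 0)))
= 1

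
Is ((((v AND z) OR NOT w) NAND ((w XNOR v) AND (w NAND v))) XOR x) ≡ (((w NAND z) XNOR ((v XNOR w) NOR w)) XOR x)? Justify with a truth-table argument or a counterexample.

No. Counterexample: with v=0, z=0, w=1, x=0, Expression 1 = 1 but Expression 2 = 0.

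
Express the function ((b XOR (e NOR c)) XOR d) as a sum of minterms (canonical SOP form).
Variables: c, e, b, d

Σm(0, 3, 5, 6, 9, 10, 13, 14) = (NOT c AND NOT e AND NOT b AND NOT d) OR (NOT c AND NOT e AND b AND d) OR (NOT c AND e AND NOT b AND d) OR (NOT c AND e AND b AND NOT d) OR (c AND NOT e AND NOT b AND d) OR (c AND NOT e AND b AND NOT d) OR (c AND e AND NOT b AND d) OR (c AND e AND b AND NOT d)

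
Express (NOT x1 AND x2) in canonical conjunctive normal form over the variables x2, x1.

(x2 OR x1) AND (x2 OR NOT x1) AND (NOT x2 OR NOT x1)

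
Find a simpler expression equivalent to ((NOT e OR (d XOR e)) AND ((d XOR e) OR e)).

By distribution ((E OR v) AND (E OR NOT v) = E):
= (d XOR e)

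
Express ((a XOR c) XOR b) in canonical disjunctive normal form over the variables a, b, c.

(NOT a AND NOT b AND c) OR (NOT a AND b AND NOT c) OR (a AND NOT b AND NOT c) OR (a AND b AND c)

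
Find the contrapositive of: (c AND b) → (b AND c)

Contrapositive: NOT (b AND c) → NOT (c AND b)
Note: A statement and its contrapositive are logically equivalent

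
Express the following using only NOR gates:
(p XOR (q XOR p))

((((p NOR ((((q NOR p) NOR (q NOR p)) NOR ((q NOR p) NOR (q NOR p))) NOR ((((q NOR q) NOR (p NOR p)) NOR ((q NOR q) NOR (p NOR p))) NOR (((q NOR q) NOR (p NOR p)) NOR ((q NOR q) NOR (p NOR p)))))) NOR (p NOR ((((q NOR p) NOR (q NOR p)) NOR ((q NOR p) NOR (q NOR p))) NOR ((((q NOR q) NOR (p NOR p)) NOR ((q NOR q) NOR (p NOR p))) NOR (((q NOR q) NOR (p NOR p)) NOR ((q NOR q) NOR (p NOR p))))))) NOR ((p NOR ((((q NOR p) NOR (q NOR p)) NOR ((q NOR p) NOR (q NOR p))) NOR ((((q NOR q) NOR (p NOR p)) NOR ((q NOR q) NOR (p NOR p))) NOR (((q NOR q) NOR (p NOR p)) NOR ((q NOR q) NOR (p NOR p)))))) NOR (p NOR ((((q NOR p) NOR (q NOR p)) NOR ((q NOR p) NOR (q NOR p))) NOR ((((q NOR q) NOR (p NOR p)) NOR ((q NOR q) NOR (p NOR p))) NOR (((q NOR q) NOR (p NOR p)) NOR ((q NOR q) NOR (p NOR p)))))))) NOR ((((p NOR p) NOR (((((q NOR p) NOR (q NOR p)) NOR ((q NOR p) NOR (q NOR p))) NOR ((((q NOR q) NOR (p NOR p)) NOR ((q NOR q) NOR (p NOR p))) NOR (((q NOR q) NOR (p NOR p)) NOR ((q NOR q) NOR (p NOR p))))) NOR ((((q NOR p) NOR (q NOR p)) NOR ((q NOR p) NOR (q NOR p))) NOR ((((q NOR q) NOR (p NOR p)) NOR ((q NOR q) NOR (p NOR p))) NOR (((q NOR q) NOR (p NOR p)) NOR ((q NOR q) NOR (p NOR p))))))) NOR ((p NOR p) NOR (((((q NOR p) NOR (q NOR p)) NOR ((q NOR p) NOR (q NOR p))) NOR ((((q NOR q) NOR (p NOR p)) NOR ((q NOR q) NOR (p NOR p))) NOR (((q NOR q) NOR (p NOR p)) NOR ((q NOR q) NOR (p NOR p))))) NOR ((((q NOR p) NOR (q NOR p)) NOR ((q NOR p) NOR (q NOR p))) NOR ((((q NOR q) NOR (p NOR p)) NOR ((q NOR q) NOR (p NOR p))) NOR (((q NOR q) NOR (p NOR p)) NOR ((q NOR q) NOR (p NOR p)))))))) NOR (((p NOR p) NOR (((((q NOR p) NOR (q NOR p)) NOR ((q NOR p) NOR (q NOR p))) NOR ((((q NOR q) NOR (p NOR p)) NOR ((q NOR q) NOR (p NOR p))) NOR (((q NOR q) NOR (p NOR p)) NOR ((q NOR q) NOR (p NOR p))))) NOR ((((q NOR p) NOR (q NOR p)) NOR ((q NOR p) NOR (q NOR p))) NOR ((((q NOR q) NOR (p NOR p)) NOR ((q NOR q) NOR (p NOR p))) NOR (((q NOR q) NOR (p NOR p)) NOR ((q NOR q) NOR (p NOR p))))))) NOR ((p NOR p) NOR (((((q NOR p) NOR (q NOR p)) NOR ((q NOR p) NOR (q NOR p))) NOR ((((q NOR q) NOR (p NOR p)) NOR ((q NOR q) NOR (p NOR p))) NOR (((q NOR q) NOR (p NOR p)) NOR ((q NOR q) NOR (p NOR p))))) NOR ((((q NOR p) NOR (q NOR p)) NOR ((q NOR p) NOR (q NOR p))) NOR ((((q NOR q) NOR (p NOR p)) NOR ((q NOR q) NOR (p NOR p))) NOR (((q NOR q) NOR (p NOR p)) NOR ((q NOR q) NOR (p NOR p))))))))))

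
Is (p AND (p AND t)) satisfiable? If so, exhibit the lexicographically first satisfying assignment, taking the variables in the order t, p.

t=1, p=1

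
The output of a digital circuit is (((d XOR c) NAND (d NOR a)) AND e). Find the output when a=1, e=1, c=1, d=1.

Substituting: (((1 XOR 1) NAND (1 NOR 1)) AND 1)
= 1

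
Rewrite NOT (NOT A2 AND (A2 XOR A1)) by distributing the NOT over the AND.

A2 OR NOT (A2 XOR A1)
De Morgan's: NOT(AND of terms) = OR of negations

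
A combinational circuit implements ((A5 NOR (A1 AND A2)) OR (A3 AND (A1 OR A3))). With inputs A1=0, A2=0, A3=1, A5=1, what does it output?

Substituting: ((1 NOR (0 AND 0)) OR (1 AND (0 OR 1)))
= 1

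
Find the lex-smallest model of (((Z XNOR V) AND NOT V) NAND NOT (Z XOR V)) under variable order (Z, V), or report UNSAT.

Z=0, V=1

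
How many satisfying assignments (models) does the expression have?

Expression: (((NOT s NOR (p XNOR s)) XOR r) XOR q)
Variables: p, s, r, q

Satisfying assignments: (0,0,0,1), (0,0,1,0), (0,1,0,0), (0,1,1,1), (1,0,0,1), (1,0,1,0), (1,1,0,1), (1,1,1,0)
Count: 8 out of 16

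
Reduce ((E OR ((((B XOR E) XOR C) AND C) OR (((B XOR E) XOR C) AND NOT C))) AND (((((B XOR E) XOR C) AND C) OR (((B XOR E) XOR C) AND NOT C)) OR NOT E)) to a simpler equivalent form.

By distribution ((E OR v) AND (E OR NOT v) = E) then distribution ((E AND v) OR (E AND NOT v) = E):
= ((B XOR E) XOR C)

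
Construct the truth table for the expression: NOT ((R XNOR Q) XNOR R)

Q | R | Output
--------------
0 | 0 | 1
0 | 1 | 1
1 | 0 | 0
1 | 1 | 0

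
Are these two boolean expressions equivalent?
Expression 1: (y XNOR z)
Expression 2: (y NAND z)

No. Counterexample: with y=0, z=1, Expression 1 = 0 but Expression 2 = 1.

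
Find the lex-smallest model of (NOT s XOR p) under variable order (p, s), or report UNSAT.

p=0, s=0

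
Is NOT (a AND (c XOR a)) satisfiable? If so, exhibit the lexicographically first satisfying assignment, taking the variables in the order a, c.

a=0, c=0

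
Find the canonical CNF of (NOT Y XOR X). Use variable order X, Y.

(X OR NOT Y) AND (NOT X OR Y)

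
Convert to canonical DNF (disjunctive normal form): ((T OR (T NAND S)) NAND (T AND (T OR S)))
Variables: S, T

(NOT S AND NOT T) OR (S AND NOT T)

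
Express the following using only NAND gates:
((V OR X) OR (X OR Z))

((((V NAND V) NAND (X NAND X)) NAND ((V NAND V) NAND (X NAND X))) NAND (((X NAND X) NAND (Z NAND Z)) NAND ((X NAND X) NAND (Z NAND Z))))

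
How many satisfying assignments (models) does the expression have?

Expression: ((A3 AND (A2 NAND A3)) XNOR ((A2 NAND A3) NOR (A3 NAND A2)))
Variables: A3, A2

Satisfying assignments: (0,0), (0,1)
Count: 2 out of 4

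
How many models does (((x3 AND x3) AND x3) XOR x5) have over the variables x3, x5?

Satisfying assignments: (0,1), (1,0)
Count: 2 out of 4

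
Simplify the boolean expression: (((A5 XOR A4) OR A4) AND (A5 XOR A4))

By absorption (E AND (E OR v) = E):
= (A5 XOR A4)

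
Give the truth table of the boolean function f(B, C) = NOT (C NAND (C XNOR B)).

B | C | Output
--------------
0 | 0 | 0
0 | 1 | 0
1 | 0 | 0
1 | 1 | 1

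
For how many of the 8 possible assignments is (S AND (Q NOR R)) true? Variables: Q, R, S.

Satisfying assignments: (0,0,1)
Count: 1 out of 8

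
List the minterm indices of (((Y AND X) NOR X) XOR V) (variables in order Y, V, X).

Σm(0, 3, 4, 7) = (NOT Y AND NOT V AND NOT X) OR (NOT Y AND V AND X) OR (Y AND NOT V AND NOT X) OR (Y AND V AND X)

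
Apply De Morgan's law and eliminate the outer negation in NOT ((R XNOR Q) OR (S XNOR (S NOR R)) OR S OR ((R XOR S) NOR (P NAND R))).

NOT (R XNOR Q) AND NOT (S XNOR (S NOR R)) AND NOT S AND NOT ((R XOR S) NOR (P NAND R))
De Morgan's: NOT(OR of terms) = AND of negations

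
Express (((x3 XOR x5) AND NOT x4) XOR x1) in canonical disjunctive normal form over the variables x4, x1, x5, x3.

(NOT x4 AND NOT x1 AND NOT x5 AND x3) OR (NOT x4 AND NOT x1 AND x5 AND NOT x3) OR (NOT x4 AND x1 AND NOT x5 AND NOT x3) OR (NOT x4 AND x1 AND x5 AND x3) OR (x4 AND x1 AND NOT x5 AND NOT x3) OR (x4 AND x1 AND NOT x5 AND x3) OR (x4 AND x1 AND x5 AND NOT x3) OR (x4 AND x1 AND x5 AND x3)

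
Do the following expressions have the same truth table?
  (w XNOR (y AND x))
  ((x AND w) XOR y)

No. Counterexample: with x=0, y=0, w=0, Expression 1 = 1 but Expression 2 = 0.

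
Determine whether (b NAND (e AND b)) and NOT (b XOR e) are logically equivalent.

No. Counterexample: with b=0, e=1, Expression 1 = 1 but Expression 2 = 0.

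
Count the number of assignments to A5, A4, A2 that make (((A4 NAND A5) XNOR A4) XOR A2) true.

Satisfying assignments: (0,0,1), (0,1,0), (1,0,1), (1,1,1)
Count: 4 out of 8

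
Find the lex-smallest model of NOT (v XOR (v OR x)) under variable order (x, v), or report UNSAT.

x=0, v=0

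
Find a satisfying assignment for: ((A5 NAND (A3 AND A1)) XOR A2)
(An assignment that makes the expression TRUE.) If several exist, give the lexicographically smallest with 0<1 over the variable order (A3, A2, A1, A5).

A3=0, A2=0, A1=0, A5=0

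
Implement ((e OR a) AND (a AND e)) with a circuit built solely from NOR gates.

((((e NOR a) NOR (e NOR a)) NOR ((e NOR a) NOR (e NOR a))) NOR (((a NOR a) NOR (e NOR e)) NOR ((a NOR a) NOR (e NOR e))))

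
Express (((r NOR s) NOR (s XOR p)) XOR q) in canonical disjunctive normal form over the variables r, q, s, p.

(NOT r AND NOT q AND s AND p) OR (NOT r AND q AND NOT s AND NOT p) OR (NOT r AND q AND NOT s AND p) OR (NOT r AND q AND s AND NOT p) OR (r AND NOT q AND NOT s AND NOT p) OR (r AND NOT q AND s AND p) OR (r AND q AND NOT s AND p) OR (r AND q AND s AND NOT p)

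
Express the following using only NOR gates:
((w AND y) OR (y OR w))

((((w NOR w) NOR (y NOR y)) NOR ((y NOR w) NOR (y NOR w))) NOR (((w NOR w) NOR (y NOR y)) NOR ((y NOR w) NOR (y NOR w))))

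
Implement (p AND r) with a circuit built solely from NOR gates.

((p NOR p) NOR (r NOR r))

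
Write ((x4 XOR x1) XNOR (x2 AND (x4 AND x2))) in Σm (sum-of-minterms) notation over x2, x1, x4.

Σm(0, 3, 4, 5) = (NOT x2 AND NOT x1 AND NOT x4) OR (NOT x2 AND x1 AND x4) OR (x2 AND NOT x1 AND NOT x4) OR (x2 AND NOT x1 AND x4)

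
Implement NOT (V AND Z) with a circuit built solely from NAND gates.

(((V NAND Z) NAND (V NAND Z)) NAND ((V NAND Z) NAND (V NAND Z)))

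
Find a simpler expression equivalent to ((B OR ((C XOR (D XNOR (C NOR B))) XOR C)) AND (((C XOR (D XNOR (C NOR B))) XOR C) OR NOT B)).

By distribution ((E OR v) AND (E OR NOT v) = E) then XOR self-cancellation ((E XOR v) XOR v = E):
= (D XNOR (C NOR B))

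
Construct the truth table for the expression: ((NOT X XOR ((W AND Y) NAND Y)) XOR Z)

Y | W | X | Z | Output
----------------------
0 | 0 | 0 | 0 | 0
0 | 0 | 0 | 1 | 1
0 | 0 | 1 | 0 | 1
0 | 0 | 1 | 1 | 0
0 | 1 | 0 | 0 | 0
0 | 1 | 0 | 1 | 1
0 | 1 | 1 | 0 | 1
0 | 1 | 1 | 1 | 0
1 | 0 | 0 | 0 | 0
1 | 0 | 0 | 1 | 1
1 | 0 | 1 | 0 | 1
1 | 0 | 1 | 1 | 0
1 | 1 | 0 | 0 | 1
1 | 1 | 0 | 1 | 0
1 | 1 | 1 | 0 | 0
1 | 1 | 1 | 1 | 1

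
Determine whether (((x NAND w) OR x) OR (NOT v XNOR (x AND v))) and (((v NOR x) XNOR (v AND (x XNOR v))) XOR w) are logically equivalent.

No. Counterexample: with w=0, v=0, x=0, Expression 1 = 1 but Expression 2 = 0.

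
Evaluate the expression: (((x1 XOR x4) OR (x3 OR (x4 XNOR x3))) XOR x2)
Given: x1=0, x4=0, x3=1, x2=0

Substituting: (((0 XOR 0) OR (1 OR (0 XNOR 1))) XOR 0)
= 1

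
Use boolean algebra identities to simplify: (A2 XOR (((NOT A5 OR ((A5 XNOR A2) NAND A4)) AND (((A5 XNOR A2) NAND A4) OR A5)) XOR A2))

By XOR self-cancellation ((E XOR v) XOR v = E) then distribution ((E OR v) AND (E OR NOT v) = E):
= ((A5 XNOR A2) NAND A4)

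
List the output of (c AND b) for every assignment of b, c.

b | c | Output
--------------
0 | 0 | 0
0 | 1 | 0
1 | 0 | 0
1 | 1 | 1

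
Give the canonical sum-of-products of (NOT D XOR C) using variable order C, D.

Σm(0, 3) = (NOT C AND NOT D) OR (C AND D)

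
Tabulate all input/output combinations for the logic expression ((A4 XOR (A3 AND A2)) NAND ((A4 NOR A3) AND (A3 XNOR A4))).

A2 | A4 | A3 | Output
---------------------
0 | 0 | 0 | 1
0 | 0 | 1 | 1
0 | 1 | 0 | 1
0 | 1 | 1 | 1
1 | 0 | 0 | 1
1 | 0 | 1 | 1
1 | 1 | 0 | 1
1 | 1 | 1 | 1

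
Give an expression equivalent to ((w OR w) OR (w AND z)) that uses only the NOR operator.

((((w NOR w) NOR (w NOR w)) NOR ((w NOR w) NOR (z NOR z))) NOR (((w NOR w) NOR (w NOR w)) NOR ((w NOR w) NOR (z NOR z))))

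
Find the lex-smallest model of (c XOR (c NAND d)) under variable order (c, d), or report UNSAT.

c=0, d=0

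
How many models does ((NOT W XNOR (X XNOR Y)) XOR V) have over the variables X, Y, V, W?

Satisfying assignments: (0,0,0,0), (0,0,1,1), (0,1,0,1), (0,1,1,0), (1,0,0,1), (1,0,1,0), (1,1,0,0), (1,1,1,1)
Count: 8 out of 16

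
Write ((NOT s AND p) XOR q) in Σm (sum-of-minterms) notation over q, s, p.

Σm(1, 4, 6, 7) = (NOT q AND NOT s AND p) OR (q AND NOT s AND NOT p) OR (q AND s AND NOT p) OR (q AND s AND p)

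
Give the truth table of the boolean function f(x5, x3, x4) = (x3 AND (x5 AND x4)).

x5 | x3 | x4 | Output
---------------------
0 | 0 | 0 | 0
0 | 0 | 1 | 0
0 | 1 | 0 | 0
0 | 1 | 1 | 0
1 | 0 | 0 | 0
1 | 0 | 1 | 0
1 | 1 | 0 | 0
1 | 1 | 1 | 1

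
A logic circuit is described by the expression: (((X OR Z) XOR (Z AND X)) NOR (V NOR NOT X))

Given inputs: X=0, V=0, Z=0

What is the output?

Substituting: (((0 OR 0) XOR (0 AND 0)) NOR (0 NOR NOT 0))
= 1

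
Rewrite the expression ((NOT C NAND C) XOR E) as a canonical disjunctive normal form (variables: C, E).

(NOT C AND NOT E) OR (C AND NOT E)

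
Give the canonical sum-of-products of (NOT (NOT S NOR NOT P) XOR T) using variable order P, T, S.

Σm(0, 1, 4, 7) = (NOT P AND NOT T AND NOT S) OR (NOT P AND NOT T AND S) OR (P AND NOT T AND NOT S) OR (P AND T AND S)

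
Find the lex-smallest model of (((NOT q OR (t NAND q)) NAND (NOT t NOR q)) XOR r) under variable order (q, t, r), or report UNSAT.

q=0, t=0, r=0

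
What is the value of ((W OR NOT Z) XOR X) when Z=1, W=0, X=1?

Substituting: ((0 OR NOT 1) XOR 1)
= 1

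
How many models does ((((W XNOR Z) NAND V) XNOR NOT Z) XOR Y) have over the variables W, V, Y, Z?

Satisfying assignments: (0,0,0,0), (0,0,1,1), (0,1,1,0), (0,1,1,1), (1,0,0,0), (1,0,1,1), (1,1,0,0), (1,1,0,1)
Count: 8 out of 16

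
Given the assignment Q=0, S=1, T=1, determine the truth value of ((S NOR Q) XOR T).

Substituting: ((1 NOR 0) XOR 1)
= 1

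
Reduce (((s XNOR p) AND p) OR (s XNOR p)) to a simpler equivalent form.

By absorption (E OR (E AND v) = E):
= (s XNOR p)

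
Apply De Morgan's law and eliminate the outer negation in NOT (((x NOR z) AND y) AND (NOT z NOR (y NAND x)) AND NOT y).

NOT ((x NOR z) AND y) OR NOT (NOT z NOR (y NAND x)) OR y
De Morgan's: NOT(AND of terms) = OR of negations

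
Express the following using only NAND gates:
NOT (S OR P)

(((S NAND S) NAND (P NAND P)) NAND ((S NAND S) NAND (P NAND P)))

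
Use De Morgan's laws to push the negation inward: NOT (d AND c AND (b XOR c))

NOT d OR NOT c OR NOT (b XOR c)
De Morgan's: NOT(AND of terms) = OR of negations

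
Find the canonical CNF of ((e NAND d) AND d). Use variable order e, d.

(e OR d) AND (NOT e OR d) AND (NOT e OR NOT d)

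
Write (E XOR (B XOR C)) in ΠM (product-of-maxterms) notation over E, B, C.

ΠM(0, 3, 5, 6) = (E OR B OR C) AND (E OR NOT B OR NOT C) AND (NOT E OR B OR NOT C) AND (NOT E OR NOT B OR C)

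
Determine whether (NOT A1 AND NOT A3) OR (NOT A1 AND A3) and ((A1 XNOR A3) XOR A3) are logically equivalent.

Yes, they are equivalent — the two output columns agree on all 4 assignments:
A1 | A3 | Expression 1 | Expression 2
-------------------------------------
0 | 0 | 1 | 1
0 | 1 | 1 | 1
1 | 0 | 0 | 0
1 | 1 | 0 | 0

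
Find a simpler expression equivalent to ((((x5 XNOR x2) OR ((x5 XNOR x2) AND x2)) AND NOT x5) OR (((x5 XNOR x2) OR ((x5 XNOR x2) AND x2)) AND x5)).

By distribution ((E AND v) OR (E AND NOT v) = E) then absorption (E OR (E AND v) = E):
= (x5 XNOR x2)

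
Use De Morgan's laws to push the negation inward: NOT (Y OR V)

NOT Y AND NOT V
De Morgan's: NOT(OR of terms) = AND of negations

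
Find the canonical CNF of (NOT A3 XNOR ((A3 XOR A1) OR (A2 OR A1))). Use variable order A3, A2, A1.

(A3 OR A2 OR A1) AND (NOT A3 OR A2 OR A1) AND (NOT A3 OR A2 OR NOT A1) AND (NOT A3 OR NOT A2 OR A1) AND (NOT A3 OR NOT A2 OR NOT A1)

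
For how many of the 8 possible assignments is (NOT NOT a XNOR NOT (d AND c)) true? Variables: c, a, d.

Satisfying assignments: (0,1,0), (0,1,1), (1,0,1), (1,1,0)
Count: 4 out of 8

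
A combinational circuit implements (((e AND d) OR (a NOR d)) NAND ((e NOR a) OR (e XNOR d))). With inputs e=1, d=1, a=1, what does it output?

Substituting: (((1 AND 1) OR (1 NOR 1)) NAND ((1 NOR 1) OR (1 XNOR 1)))
= 0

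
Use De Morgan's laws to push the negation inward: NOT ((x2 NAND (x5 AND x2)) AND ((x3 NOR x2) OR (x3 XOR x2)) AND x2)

NOT (x2 NAND (x5 AND x2)) OR NOT ((x3 NOR x2) OR (x3 XOR x2)) OR NOT x2
De Morgan's: NOT(AND of terms) = OR of negations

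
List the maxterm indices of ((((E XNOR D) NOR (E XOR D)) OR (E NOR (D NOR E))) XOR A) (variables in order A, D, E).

ΠM(0, 1, 3, 6) = (A OR D OR E) AND (A OR D OR NOT E) AND (A OR NOT D OR NOT E) AND (NOT A OR NOT D OR E)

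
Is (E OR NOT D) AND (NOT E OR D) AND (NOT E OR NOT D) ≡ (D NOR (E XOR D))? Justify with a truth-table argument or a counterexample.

Yes, they are equivalent — the two output columns agree on all 4 assignments:
E | D | Expression 1 | Expression 2
-----------------------------------
0 | 0 | 1 | 1
0 | 1 | 0 | 0
1 | 0 | 0 | 0
1 | 1 | 0 | 0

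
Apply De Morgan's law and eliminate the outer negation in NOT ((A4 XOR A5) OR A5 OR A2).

NOT (A4 XOR A5) AND NOT A5 AND NOT A2
De Morgan's: NOT(OR of terms) = AND of negations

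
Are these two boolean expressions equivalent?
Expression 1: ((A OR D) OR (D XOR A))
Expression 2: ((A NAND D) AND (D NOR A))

No. Counterexample: with D=0, A=0, Expression 1 = 0 but Expression 2 = 1.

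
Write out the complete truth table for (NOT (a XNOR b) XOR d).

a | d | b | Output
------------------
0 | 0 | 0 | 0
0 | 0 | 1 | 1
0 | 1 | 0 | 1
0 | 1 | 1 | 0
1 | 0 | 0 | 1
1 | 0 | 1 | 0
1 | 1 | 0 | 0
1 | 1 | 1 | 1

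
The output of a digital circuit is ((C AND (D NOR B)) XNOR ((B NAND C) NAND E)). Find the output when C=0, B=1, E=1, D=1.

Substituting: ((0 AND (1 NOR 1)) XNOR ((1 NAND 0) NAND 1))
= 1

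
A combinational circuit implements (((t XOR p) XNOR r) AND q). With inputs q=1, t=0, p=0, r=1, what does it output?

Substituting: (((0 XOR 0) XNOR 1) AND 1)
= 0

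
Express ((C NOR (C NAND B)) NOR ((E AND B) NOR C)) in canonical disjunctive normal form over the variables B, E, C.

(NOT B AND NOT E AND C) OR (NOT B AND E AND C) OR (B AND NOT E AND C) OR (B AND E AND NOT C) OR (B AND E AND C)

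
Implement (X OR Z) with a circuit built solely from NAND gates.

((X NAND X) NAND (Z NAND Z))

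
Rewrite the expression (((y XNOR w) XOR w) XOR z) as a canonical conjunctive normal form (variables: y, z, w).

(y OR NOT z OR w) AND (y OR NOT z OR NOT w) AND (NOT y OR z OR w) AND (NOT y OR z OR NOT w)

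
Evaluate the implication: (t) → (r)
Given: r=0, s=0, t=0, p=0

Antecedent (t) = 0; consequent (r) = 0.
0 → 0 = 1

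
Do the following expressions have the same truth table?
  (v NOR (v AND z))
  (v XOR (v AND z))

No. Counterexample: with v=0, z=0, Expression 1 = 1 but Expression 2 = 0.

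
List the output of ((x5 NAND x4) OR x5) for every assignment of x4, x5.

x4 | x5 | Output
----------------
0 | 0 | 1
0 | 1 | 1
1 | 0 | 1
1 | 1 | 1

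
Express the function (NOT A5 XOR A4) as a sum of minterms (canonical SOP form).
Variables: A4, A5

Σm(0, 3) = (NOT A4 AND NOT A5) OR (A4 AND A5)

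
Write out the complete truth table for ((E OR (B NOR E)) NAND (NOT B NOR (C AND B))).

E | B | C | Output
------------------
0 | 0 | 0 | 1
0 | 0 | 1 | 1
0 | 1 | 0 | 1
0 | 1 | 1 | 1
1 | 0 | 0 | 1
1 | 0 | 1 | 1
1 | 1 | 0 | 0
1 | 1 | 1 | 1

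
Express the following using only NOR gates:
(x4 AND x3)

((x4 NOR x4) NOR (x3 NOR x3))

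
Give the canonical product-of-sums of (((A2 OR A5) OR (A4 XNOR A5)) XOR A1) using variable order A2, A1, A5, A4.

ΠM(1, 4, 6, 7, 12, 13, 14, 15) = (A2 OR A1 OR A5 OR NOT A4) AND (A2 OR NOT A1 OR A5 OR A4) AND (A2 OR NOT A1 OR NOT A5 OR A4) AND (A2 OR NOT A1 OR NOT A5 OR NOT A4) AND (NOT A2 OR NOT A1 OR A5 OR A4) AND (NOT A2 OR NOT A1 OR A5 OR NOT A4) AND (NOT A2 OR NOT A1 OR NOT A5 OR A4) AND (NOT A2 OR NOT A1 OR NOT A5 OR NOT A4)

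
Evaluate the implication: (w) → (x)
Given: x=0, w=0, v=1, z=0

Antecedent (w) = 0; consequent (x) = 0.
0 → 0 = 1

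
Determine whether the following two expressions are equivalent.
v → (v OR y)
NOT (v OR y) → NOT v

Yes, Contrapositive is always equivalent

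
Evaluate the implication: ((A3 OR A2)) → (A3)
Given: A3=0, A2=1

Antecedent ((A3 OR A2)) = 1; consequent (A3) = 0.
1 → 0 = 0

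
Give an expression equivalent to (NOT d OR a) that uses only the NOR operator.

(((d NOR d) NOR a) NOR ((d NOR d) NOR a))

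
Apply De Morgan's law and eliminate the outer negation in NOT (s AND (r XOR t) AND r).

NOT s OR NOT (r XOR t) OR NOT r
De Morgan's: NOT(AND of terms) = OR of negations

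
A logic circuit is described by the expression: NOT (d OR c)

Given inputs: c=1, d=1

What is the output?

Substituting: NOT (1 OR 1)
= 0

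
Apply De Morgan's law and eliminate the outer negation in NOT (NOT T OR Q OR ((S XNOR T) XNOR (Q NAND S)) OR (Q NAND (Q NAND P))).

T AND NOT Q AND NOT ((S XNOR T) XNOR (Q NAND S)) AND NOT (Q NAND (Q NAND P))
De Morgan's: NOT(OR of terms) = AND of negations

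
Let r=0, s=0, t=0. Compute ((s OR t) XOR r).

Substituting: ((0 OR 0) XOR 0)
= 0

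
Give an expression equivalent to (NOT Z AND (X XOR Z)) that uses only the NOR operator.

(((Z NOR Z) NOR (Z NOR Z)) NOR (((((X NOR Z) NOR (X NOR Z)) NOR ((X NOR Z) NOR (X NOR Z))) NOR ((((X NOR X) NOR (Z NOR Z)) NOR ((X NOR X) NOR (Z NOR Z))) NOR (((X NOR X) NOR (Z NOR Z)) NOR ((X NOR X) NOR (Z NOR Z))))) NOR ((((X NOR Z) NOR (X NOR Z)) NOR ((X NOR Z) NOR (X NOR Z))) NOR ((((X NOR X) NOR (Z NOR Z)) NOR ((X NOR X) NOR (Z NOR Z))) NOR (((X NOR X) NOR (Z NOR Z)) NOR ((X NOR X) NOR (Z NOR Z)))))))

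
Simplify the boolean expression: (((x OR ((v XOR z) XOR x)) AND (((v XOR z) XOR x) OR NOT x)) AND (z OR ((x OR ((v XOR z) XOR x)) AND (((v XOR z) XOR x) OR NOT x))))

By absorption (E AND (E OR v) = E) then distribution ((E OR v) AND (E OR NOT v) = E):
= ((v XOR z) XOR x)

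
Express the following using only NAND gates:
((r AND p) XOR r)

((((r NAND p) NAND (r NAND p)) NAND (((r NAND p) NAND (r NAND p)) NAND r)) NAND (r NAND (((r NAND p) NAND (r NAND p)) NAND r)))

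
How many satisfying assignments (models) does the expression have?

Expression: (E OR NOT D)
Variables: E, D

Satisfying assignments: (0,0), (1,0), (1,1)
Count: 3 out of 4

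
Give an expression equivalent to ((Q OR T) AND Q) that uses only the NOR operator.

((((Q NOR T) NOR (Q NOR T)) NOR ((Q NOR T) NOR (Q NOR T))) NOR (Q NOR Q))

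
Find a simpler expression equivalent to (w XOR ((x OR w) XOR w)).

By XOR self-cancellation ((E XOR v) XOR v = E):
= (x OR w)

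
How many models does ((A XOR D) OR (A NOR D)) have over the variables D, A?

Satisfying assignments: (0,0), (0,1), (1,0)
Count: 3 out of 4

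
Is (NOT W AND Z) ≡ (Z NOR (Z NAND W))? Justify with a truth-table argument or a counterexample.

No. Counterexample: with Z=1, W=0, Expression 1 = 1 but Expression 2 = 0.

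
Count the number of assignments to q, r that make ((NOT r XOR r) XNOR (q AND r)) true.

Satisfying assignments: (1,1)
Count: 1 out of 4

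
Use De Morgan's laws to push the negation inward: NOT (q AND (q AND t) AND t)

NOT q OR NOT (q AND t) OR NOT t
De Morgan's: NOT(AND of terms) = OR of negations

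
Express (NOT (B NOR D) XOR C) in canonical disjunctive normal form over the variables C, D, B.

(NOT C AND NOT D AND B) OR (NOT C AND D AND NOT B) OR (NOT C AND D AND B) OR (C AND NOT D AND NOT B)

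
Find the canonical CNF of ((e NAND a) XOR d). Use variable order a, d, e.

(a OR NOT d OR e) AND (a OR NOT d OR NOT e) AND (NOT a OR d OR NOT e) AND (NOT a OR NOT d OR e)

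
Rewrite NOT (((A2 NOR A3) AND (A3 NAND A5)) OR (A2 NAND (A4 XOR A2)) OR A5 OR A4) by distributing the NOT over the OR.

NOT ((A2 NOR A3) AND (A3 NAND A5)) AND NOT (A2 NAND (A4 XOR A2)) AND NOT A5 AND NOT A4
De Morgan's: NOT(OR of terms) = AND of negations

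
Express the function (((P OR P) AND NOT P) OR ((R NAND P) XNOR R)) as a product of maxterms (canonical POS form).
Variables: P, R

ΠM(0, 2, 3) = (P OR R) AND (NOT P OR R) AND (NOT P OR NOT R)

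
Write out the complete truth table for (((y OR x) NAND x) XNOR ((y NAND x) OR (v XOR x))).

v | x | y | Output
------------------
0 | 0 | 0 | 1
0 | 0 | 1 | 1
0 | 1 | 0 | 0
0 | 1 | 1 | 0
1 | 0 | 0 | 1
1 | 0 | 1 | 1
1 | 1 | 0 | 0
1 | 1 | 1 | 1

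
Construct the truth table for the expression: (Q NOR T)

Q | T | Output
--------------
0 | 0 | 1
0 | 1 | 0
1 | 0 | 0
1 | 1 | 0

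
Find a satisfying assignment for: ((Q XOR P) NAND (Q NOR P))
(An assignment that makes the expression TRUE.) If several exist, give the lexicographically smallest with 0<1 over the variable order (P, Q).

P=0, Q=0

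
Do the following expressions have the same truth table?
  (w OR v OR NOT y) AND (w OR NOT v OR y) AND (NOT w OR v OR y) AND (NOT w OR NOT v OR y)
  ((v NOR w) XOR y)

Yes, they are equivalent — the two output columns agree on all 8 assignments:
w | v | y | Expression 1 | Expression 2
---------------------------------------
0 | 0 | 0 | 1 | 1
0 | 0 | 1 | 0 | 0
0 | 1 | 0 | 0 | 0
0 | 1 | 1 | 1 | 1
1 | 0 | 0 | 0 | 0
1 | 0 | 1 | 1 | 1
1 | 1 | 0 | 0 | 0
1 | 1 | 1 | 1 | 1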